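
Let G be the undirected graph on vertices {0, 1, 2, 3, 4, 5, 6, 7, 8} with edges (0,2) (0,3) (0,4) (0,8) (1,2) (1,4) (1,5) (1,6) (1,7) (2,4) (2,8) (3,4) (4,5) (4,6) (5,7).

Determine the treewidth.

A width-2 tree decomposition is:
Bags: B1 = {1, 4, 5}  B2 = {1, 2, 4}  B3 = {1, 4, 6}  B4 = {1, 5, 7}  B5 = {0, 2, 4}  B6 = {0, 2, 8}  B7 = {0, 3, 4}
Tree: B1–B2, B2–B3, B1–B4, B2–B5, B5–B6, B5–B7
The largest bag has 3 vertices, giving width 2; this decomposition certifies tw(G) ≤ 2. For the lower bound, the 3 vertices {0, 2, 8} are pairwise adjacent, and any tree decomposition puts a clique entirely inside one bag — forcing width ≥ 2. Therefore the treewidth is 2.

2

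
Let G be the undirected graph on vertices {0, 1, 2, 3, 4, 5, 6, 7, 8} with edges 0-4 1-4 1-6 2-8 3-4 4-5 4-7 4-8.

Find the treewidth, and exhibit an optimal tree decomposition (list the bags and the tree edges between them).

Each bag holds 2 vertices, so the decomposition has width 1, which upper-bounds the treewidth. Since G has at least one edge (e.g. 4–3), it is not an edgeless graph, so tw(G) ≥ 1. Therefore the treewidth is 1.

Treewidth 1.
One such decomposition:
Bags: B1 = {3, 4}  B2 = {4, 5}  B3 = {1, 4}  B4 = {0, 4}  B5 = {4, 7}  B6 = {4, 8}  B7 = {2, 8}  B8 = {1, 6}
Tree: B1–B2, B1–B3, B3–B4, B4–B5, B3–B6, B6–B7, B3–B8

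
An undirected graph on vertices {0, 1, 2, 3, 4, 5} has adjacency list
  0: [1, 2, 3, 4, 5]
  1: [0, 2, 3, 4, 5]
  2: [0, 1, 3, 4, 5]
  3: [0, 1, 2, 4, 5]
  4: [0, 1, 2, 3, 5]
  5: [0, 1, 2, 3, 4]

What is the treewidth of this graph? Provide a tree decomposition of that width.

A single bag containing all 6 vertices is trivially a valid decomposition of width 5. On the other hand G contains the 6-clique {0, 1, 2, 3, 4, 5}. A clique must lie in a single bag of any decomposition, so no decomposition can have width below 5. Hence tw(G) = 5 exactly.

Treewidth 5.
Bags: B1 = {0, 1, 2, 3, 4, 5}
Tree: (single bag)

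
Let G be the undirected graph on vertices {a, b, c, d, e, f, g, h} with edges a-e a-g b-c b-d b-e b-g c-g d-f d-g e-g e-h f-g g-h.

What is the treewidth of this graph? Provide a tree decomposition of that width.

Treewidth 2.
One optimal decomposition is:
Bags: B1 = {b, e, g}  B2 = {b, c, g}  B3 = {a, e, g}  B4 = {b, d, g}  B5 = {e, g, h}  B6 = {d, f, g}
Tree: B1–B2, B1–B3, B1–B4, B1–B5, B4–B6

Every bag has size at most 3, so the width is 3 − 1 = 2 and tw(G) ≤ 2. For the lower bound, the 3 vertices {a, e, g} are pairwise adjacent, and any tree decomposition puts a clique entirely inside one bag — forcing width ≥ 2. Therefore the treewidth is 2.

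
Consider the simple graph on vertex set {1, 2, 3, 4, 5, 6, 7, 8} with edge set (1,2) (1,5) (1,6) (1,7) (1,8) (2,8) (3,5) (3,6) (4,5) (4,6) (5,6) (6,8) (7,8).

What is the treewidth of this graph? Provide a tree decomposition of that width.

Treewidth 2.
One optimal decomposition is:
Bags: B1 = {4, 5, 6}  B2 = {1, 5, 6}  B3 = {1, 6, 8}  B4 = {1, 2, 8}  B5 = {1, 7, 8}  B6 = {3, 5, 6}
Tree: B1–B2, B2–B3, B3–B4, B4–B5, B2–B6

The largest bag has 3 vertices, giving width 2; this decomposition certifies tw(G) ≤ 2. On the other hand G contains the 3-clique {1, 2, 8}. A clique must lie in a single bag of any decomposition, so no decomposition can have width below 2. Hence tw(G) = 2 exactly.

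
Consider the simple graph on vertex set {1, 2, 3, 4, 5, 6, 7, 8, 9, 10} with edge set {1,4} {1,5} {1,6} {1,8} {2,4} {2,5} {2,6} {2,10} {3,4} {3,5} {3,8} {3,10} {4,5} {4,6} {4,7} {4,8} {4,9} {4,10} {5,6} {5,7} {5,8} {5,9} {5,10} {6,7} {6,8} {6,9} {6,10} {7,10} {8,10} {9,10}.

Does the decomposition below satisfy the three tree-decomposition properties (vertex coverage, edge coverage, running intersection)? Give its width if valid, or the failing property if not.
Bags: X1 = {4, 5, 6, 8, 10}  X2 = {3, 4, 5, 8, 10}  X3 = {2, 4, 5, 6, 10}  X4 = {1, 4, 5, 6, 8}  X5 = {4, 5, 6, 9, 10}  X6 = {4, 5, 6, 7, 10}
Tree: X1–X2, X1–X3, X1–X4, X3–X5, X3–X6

Checking the three conditions: (i) the bags cover all of {1, 2, 3, 4, 5, 6, 7, 8, 9, 10}; (ii) for each edge, some bag contains both endpoints; (iii) the bags containing any fixed vertex form a subtree. All hold, so the decomposition is valid with width 5 − 1 = 4.

Yes; width 4.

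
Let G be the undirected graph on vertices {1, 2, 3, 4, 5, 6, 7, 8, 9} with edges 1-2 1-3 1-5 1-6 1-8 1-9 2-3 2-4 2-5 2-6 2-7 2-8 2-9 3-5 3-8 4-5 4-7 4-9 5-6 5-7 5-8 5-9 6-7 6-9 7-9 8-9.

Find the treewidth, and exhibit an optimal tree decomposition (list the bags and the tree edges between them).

Every bag has size at most 5, so the width is 5 − 1 = 4 and tw(G) ≤ 4. On the other hand G contains the 5-clique {1, 2, 5, 8, 9}. A clique must lie in a single bag of any decomposition, so no decomposition can have width below 4. Combining the bounds, tw(G) = 4.

Treewidth 4.
One optimal decomposition is:
Bags: B1 = {1, 2, 5, 6, 9}  B2 = {2, 5, 6, 7, 9}  B3 = {2, 4, 5, 7, 9}  B4 = {1, 2, 5, 8, 9}  B5 = {1, 2, 3, 5, 8}
Tree: B1–B2, B2–B3, B1–B4, B4–B5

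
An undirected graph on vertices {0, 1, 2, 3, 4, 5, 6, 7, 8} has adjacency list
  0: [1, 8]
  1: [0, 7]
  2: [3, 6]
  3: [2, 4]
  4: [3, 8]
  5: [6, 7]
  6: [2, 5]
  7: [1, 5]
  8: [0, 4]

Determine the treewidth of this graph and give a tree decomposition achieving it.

Each bag holds 3 vertices, so the decomposition has width 2, which upper-bounds the treewidth. Since 0–8–4–3–2–6–5–7–1–0 is a cycle in G, G is not acyclic. Forests are exactly the graphs of treewidth ≤ 1, so tw(G) ≥ 2. Combining the bounds, tw(G) = 2.

Treewidth 2.
Bags: B1 = {0, 4, 8}  B2 = {0, 3, 4}  B3 = {0, 2, 3}  B4 = {0, 2, 6}  B5 = {0, 5, 6}  B6 = {0, 5, 7}  B7 = {0, 1, 7}
Tree: B1–B2, B2–B3, B3–B4, B4–B5, B5–B6, B6–B7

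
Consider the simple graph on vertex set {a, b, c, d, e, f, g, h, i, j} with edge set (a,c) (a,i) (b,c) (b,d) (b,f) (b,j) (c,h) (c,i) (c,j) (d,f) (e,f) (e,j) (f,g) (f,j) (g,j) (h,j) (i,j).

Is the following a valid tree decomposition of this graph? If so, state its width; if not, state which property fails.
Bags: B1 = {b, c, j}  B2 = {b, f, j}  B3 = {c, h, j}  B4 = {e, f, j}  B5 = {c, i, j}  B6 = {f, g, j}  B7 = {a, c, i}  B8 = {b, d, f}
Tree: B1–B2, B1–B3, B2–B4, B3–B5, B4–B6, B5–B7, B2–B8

Checking the three conditions: (i) the bags cover all of {a, b, c, d, e, f, g, h, i, j}; (ii) for each edge, some bag contains both endpoints; (iii) the bags containing any fixed vertex form a subtree. All hold, so the decomposition is valid with width 3 − 1 = 2.

Yes; width 2.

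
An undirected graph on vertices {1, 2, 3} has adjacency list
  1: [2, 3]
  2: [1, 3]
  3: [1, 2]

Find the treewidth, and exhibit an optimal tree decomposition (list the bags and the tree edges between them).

With just one bag of size 3, the width is 3 − 1 = 2, so tw(G) ≤ 2. For the lower bound, the 3 vertices {1, 2, 3} are pairwise adjacent, and any tree decomposition puts a clique entirely inside one bag — forcing width ≥ 2. Therefore the treewidth is 2.

Treewidth 2.
One optimal decomposition is:
Bags: B1 = {1, 2, 3}
Tree: (single bag)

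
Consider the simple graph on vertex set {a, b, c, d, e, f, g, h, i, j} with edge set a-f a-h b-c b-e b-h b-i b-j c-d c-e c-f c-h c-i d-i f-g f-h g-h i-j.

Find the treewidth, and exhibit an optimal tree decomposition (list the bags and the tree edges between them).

The largest bag has 3 vertices, giving width 2; this decomposition certifies tw(G) ≤ 2. For the lower bound, the 3 vertices {f, g, h} are pairwise adjacent, and any tree decomposition puts a clique entirely inside one bag — forcing width ≥ 2. Hence tw(G) = 2 exactly.

Treewidth 2.
Bags: B1 = {b, c, e}  B2 = {b, c, i}  B3 = {b, c, h}  B4 = {c, f, h}  B5 = {f, g, h}  B6 = {b, i, j}  B7 = {a, f, h}  B8 = {c, d, i}
Tree: B1–B2, B1–B3, B3–B4, B4–B5, B2–B6, B4–B7, B2–B8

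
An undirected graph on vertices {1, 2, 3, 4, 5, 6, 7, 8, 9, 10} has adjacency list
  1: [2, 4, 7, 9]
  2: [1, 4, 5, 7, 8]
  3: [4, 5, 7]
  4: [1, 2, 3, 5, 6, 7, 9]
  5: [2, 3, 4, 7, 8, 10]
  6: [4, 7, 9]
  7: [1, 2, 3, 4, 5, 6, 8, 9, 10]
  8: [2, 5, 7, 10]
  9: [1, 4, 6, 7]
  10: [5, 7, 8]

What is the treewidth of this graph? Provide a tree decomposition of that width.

Treewidth 3.
One such decomposition:
Bags: B1 = {2, 4, 5, 7}  B2 = {1, 2, 4, 7}  B3 = {3, 4, 5, 7}  B4 = {1, 4, 7, 9}  B5 = {2, 5, 7, 8}  B6 = {4, 6, 7, 9}  B7 = {5, 7, 8, 10}
Tree: B1–B2, B1–B3, B2–B4, B1–B5, B4–B6, B5–B7

Each bag holds 4 vertices, so the decomposition has width 3, which upper-bounds the treewidth. On the other hand G contains the 4-clique {2, 5, 7, 8}. A clique must lie in a single bag of any decomposition, so no decomposition can have width below 3. Hence tw(G) = 3 exactly.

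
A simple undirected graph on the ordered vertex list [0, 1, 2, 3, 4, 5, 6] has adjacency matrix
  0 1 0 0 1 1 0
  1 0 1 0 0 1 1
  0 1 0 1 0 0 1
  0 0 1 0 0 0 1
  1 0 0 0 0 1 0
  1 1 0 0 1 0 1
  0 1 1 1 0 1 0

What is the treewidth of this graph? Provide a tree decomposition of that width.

Treewidth 2.
One such decomposition:
Bags: B1 = {1, 5, 6}  B2 = {1, 2, 6}  B3 = {0, 1, 5}  B4 = {0, 4, 5}  B5 = {2, 3, 6}
Tree: B1–B2, B1–B3, B3–B4, B2–B5

Every bag has size at most 3, so the width is 3 − 1 = 2 and tw(G) ≤ 2. For the lower bound, the 3 vertices {1, 2, 6} are pairwise adjacent, and any tree decomposition puts a clique entirely inside one bag — forcing width ≥ 2. The upper and lower bounds meet at 2, so that is the treewidth.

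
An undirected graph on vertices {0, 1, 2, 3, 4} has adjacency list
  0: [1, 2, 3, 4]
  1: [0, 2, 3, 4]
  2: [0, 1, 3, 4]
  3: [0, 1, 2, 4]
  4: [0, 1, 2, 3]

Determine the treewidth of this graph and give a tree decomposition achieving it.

A single bag containing all 5 vertices is trivially a valid decomposition of width 4. Conversely, {0, 1, 2, 3, 4} is a clique of size 5, and the vertices of any clique must share a bag in every tree decomposition; so some bag has ≥ 5 vertices and tw(G) ≥ 4. The upper and lower bounds meet at 4, so that is the treewidth.

Treewidth 4.
One such decomposition:
Bags: B1 = {0, 1, 2, 3, 4}
Tree: (single bag)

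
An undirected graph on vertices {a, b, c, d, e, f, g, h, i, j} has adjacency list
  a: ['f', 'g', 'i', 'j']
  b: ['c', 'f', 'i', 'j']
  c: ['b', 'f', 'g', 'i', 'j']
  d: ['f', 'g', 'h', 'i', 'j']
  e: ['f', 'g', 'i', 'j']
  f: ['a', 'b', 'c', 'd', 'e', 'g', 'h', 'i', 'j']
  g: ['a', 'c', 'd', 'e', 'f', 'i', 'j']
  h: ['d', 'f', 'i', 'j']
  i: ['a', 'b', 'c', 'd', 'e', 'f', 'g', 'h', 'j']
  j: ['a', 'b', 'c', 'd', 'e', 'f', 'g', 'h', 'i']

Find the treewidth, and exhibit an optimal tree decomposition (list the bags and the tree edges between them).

Each bag holds 5 vertices, so the decomposition has width 4, which upper-bounds the treewidth. For the lower bound, the 5 vertices {d, f, g, i, j} are pairwise adjacent, and any tree decomposition puts a clique entirely inside one bag — forcing width ≥ 4. Hence tw(G) = 4 exactly.

Treewidth 4.
One optimal decomposition is:
Bags: B1 = {d, f, g, i, j}  B2 = {a, f, g, i, j}  B3 = {c, f, g, i, j}  B4 = {b, c, f, i, j}  B5 = {d, f, h, i, j}  B6 = {e, f, g, i, j}
Tree: B1–B2, B1–B3, B3–B4, B1–B5, B1–B6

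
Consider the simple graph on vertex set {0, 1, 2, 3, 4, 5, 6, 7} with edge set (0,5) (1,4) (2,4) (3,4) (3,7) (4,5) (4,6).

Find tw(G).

1

A width-1 tree decomposition is:
Bags: B1 = {3, 7}  B2 = {3, 4}  B3 = {2, 4}  B4 = {4, 5}  B5 = {0, 5}  B6 = {1, 4}  B7 = {4, 6}
Tree: B1–B2, B2–B3, B3–B4, B4–B5, B2–B6, B4–B7
Each bag holds 2 vertices, so the decomposition has width 1, which upper-bounds the treewidth. Since G has at least one edge (e.g. 7–3), it is not an edgeless graph, so tw(G) ≥ 1. Therefore the treewidth is 1.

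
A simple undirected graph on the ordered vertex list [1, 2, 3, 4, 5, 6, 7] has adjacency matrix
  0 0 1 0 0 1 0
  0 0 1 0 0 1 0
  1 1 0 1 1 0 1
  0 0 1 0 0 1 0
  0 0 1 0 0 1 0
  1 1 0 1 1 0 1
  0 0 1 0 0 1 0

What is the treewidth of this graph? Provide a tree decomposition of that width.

Every bag has size at most 3, so the width is 3 − 1 = 2 and tw(G) ≤ 2. The edges 6–4–3–1–6 form a cycle, so G is not a tree and its treewidth is at least 2. Therefore the treewidth is 2.

Treewidth 2.
One optimal decomposition is:
Bags: B1 = {3, 4, 6}  B2 = {1, 3, 6}  B3 = {3, 6, 7}  B4 = {2, 3, 6}  B5 = {3, 5, 6}
Tree: B1–B2, B2–B3, B3–B4, B4–B5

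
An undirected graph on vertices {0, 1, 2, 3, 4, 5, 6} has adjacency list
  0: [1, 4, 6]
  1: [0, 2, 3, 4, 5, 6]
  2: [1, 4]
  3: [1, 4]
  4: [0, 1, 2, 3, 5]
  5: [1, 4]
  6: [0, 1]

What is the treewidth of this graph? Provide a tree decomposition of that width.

The largest bag has 3 vertices, giving width 2; this decomposition certifies tw(G) ≤ 2. On the other hand G contains the 3-clique {0, 1, 4}. A clique must lie in a single bag of any decomposition, so no decomposition can have width below 2. Hence tw(G) = 2 exactly.

Treewidth 2.
Bags: B1 = {1, 2, 4}  B2 = {0, 1, 4}  B3 = {1, 3, 4}  B4 = {1, 4, 5}  B5 = {0, 1, 6}
Tree: B1–B2, B2–B3, B1–B4, B2–B5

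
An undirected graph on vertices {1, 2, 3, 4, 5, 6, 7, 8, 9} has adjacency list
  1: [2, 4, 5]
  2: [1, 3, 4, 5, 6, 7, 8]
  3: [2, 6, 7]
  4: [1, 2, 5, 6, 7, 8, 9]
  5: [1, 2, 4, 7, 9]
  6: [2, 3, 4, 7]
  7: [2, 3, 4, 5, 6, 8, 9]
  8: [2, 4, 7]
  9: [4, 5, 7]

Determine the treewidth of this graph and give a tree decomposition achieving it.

Each bag holds 4 vertices, so the decomposition has width 3, which upper-bounds the treewidth. Conversely, {4, 5, 7, 9} is a clique of size 4, and the vertices of any clique must share a bag in every tree decomposition; so some bag has ≥ 4 vertices and tw(G) ≥ 3. Therefore the treewidth is 3.

Treewidth 3.
Bags: B1 = {2, 4, 5, 7}  B2 = {1, 2, 4, 5}  B3 = {2, 4, 6, 7}  B4 = {4, 5, 7, 9}  B5 = {2, 4, 7, 8}  B6 = {2, 3, 6, 7}
Tree: B1–B2, B1–B3, B1–B4, B1–B5, B3–B6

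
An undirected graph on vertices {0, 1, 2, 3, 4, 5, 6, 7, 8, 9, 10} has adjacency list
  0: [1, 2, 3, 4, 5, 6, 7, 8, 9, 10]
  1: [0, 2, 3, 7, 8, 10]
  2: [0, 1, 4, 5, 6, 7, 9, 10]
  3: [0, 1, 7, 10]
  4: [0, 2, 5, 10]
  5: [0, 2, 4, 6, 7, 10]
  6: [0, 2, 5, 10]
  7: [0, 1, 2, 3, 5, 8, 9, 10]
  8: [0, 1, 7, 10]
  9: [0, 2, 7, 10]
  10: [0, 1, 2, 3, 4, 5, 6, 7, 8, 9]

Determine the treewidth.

4

A width-4 tree decomposition is:
Bags: B1 = {0, 1, 2, 7, 10}  B2 = {0, 1, 3, 7, 10}  B3 = {0, 2, 5, 7, 10}  B4 = {0, 2, 7, 9, 10}  B5 = {0, 1, 7, 8, 10}  B6 = {0, 2, 5, 6, 10}  B7 = {0, 2, 4, 5, 10}
Tree: B1–B2, B1–B3, B1–B4, B2–B5, B3–B6, B3–B7
Every bag has size at most 5, so the width is 5 − 1 = 4 and tw(G) ≤ 4. Conversely, {0, 1, 7, 8, 10} is a clique of size 5, and the vertices of any clique must share a bag in every tree decomposition; so some bag has ≥ 5 vertices and tw(G) ≥ 4. Therefore the treewidth is 4.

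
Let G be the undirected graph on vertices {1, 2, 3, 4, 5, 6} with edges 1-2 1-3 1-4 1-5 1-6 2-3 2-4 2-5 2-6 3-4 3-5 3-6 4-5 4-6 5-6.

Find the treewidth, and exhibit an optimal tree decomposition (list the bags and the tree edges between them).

Treewidth 5.
Bags: B1 = {1, 2, 3, 4, 5, 6}
Tree: (single bag)

With just one bag of size 6, the width is 6 − 1 = 5, so tw(G) ≤ 5. For the lower bound, the 6 vertices {1, 2, 3, 4, 5, 6} are pairwise adjacent, and any tree decomposition puts a clique entirely inside one bag — forcing width ≥ 5. The upper and lower bounds meet at 5, so that is the treewidth.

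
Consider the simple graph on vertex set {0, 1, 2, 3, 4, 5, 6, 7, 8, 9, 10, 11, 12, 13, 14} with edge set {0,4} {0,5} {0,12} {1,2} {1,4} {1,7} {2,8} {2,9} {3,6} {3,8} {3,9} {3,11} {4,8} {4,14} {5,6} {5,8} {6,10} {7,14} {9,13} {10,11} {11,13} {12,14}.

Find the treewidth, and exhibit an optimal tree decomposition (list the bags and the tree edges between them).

Treewidth 3.
One optimal decomposition is:
Bags: B1 = {1, 7, 12, 14}  B2 = {1, 4, 12, 14}  B3 = {0, 1, 4, 12}  B4 = {0, 1, 2, 4}  B5 = {0, 2, 4, 8}  B6 = {0, 2, 5, 8}  B7 = {2, 5, 8, 9}  B8 = {3, 5, 8, 9}  B9 = {3, 5, 6, 9}  B10 = {3, 6, 9, 13}  B11 = {3, 6, 11, 13}  B12 = {6, 10, 11, 13}
Tree: B1–B2, B2–B3, B3–B4, B4–B5, B5–B6, B6–B7, B7–B8, B8–B9, B9–B10, B10–B11, B11–B12

Every bag has size at most 4, so the width is 4 − 1 = 3 and tw(G) ≤ 3. For the lower bound: the 4 vertex sets {7,12,14}, {1}, {4}, {0,2,5,8} are disjoint, each induces a connected subgraph, and every pair is joined by at least one edge of G. Contracting each set to a single vertex therefore yields K_{4} as a minor, and since treewidth is minor-monotone, tw(G) ≥ tw(K_{4}) = 3. Hence tw(G) = 3 exactly.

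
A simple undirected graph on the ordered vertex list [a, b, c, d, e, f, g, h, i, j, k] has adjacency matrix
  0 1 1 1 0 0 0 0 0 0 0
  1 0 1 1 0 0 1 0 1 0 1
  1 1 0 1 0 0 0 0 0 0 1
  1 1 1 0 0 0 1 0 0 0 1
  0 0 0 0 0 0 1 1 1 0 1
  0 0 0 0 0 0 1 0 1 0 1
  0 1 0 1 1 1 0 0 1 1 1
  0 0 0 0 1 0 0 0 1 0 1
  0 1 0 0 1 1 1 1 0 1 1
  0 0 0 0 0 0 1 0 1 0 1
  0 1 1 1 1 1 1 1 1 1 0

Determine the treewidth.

A width-3 tree decomposition is:
Bags: B1 = {b, g, i, k}  B2 = {b, d, g, k}  B3 = {g, i, j, k}  B4 = {f, g, i, k}  B5 = {e, g, i, k}  B6 = {b, c, d, k}  B7 = {e, h, i, k}  B8 = {a, b, c, d}
Tree: B1–B2, B1–B3, B1–B4, B4–B5, B2–B6, B5–B7, B6–B8
Each bag holds 4 vertices, so the decomposition has width 3, which upper-bounds the treewidth. Conversely, {a, b, c, d} is a clique of size 4, and the vertices of any clique must share a bag in every tree decomposition; so some bag has ≥ 4 vertices and tw(G) ≥ 3. Hence tw(G) = 3 exactly.

3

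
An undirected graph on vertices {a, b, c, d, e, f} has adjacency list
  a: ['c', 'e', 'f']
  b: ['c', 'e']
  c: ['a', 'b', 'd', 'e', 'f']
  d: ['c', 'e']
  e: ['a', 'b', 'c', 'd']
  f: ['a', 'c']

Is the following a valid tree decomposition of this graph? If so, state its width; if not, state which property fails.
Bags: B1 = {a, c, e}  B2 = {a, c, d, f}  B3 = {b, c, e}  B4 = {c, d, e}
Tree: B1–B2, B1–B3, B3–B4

A tree decomposition must satisfy three properties: every vertex lies in some bag; for every edge, both endpoints lie together in some bag; and for every vertex, the bags containing it form a connected subtree. Here bags containing vertex d are not connected in the tree, so the decomposition is invalid.

No — bags containing vertex d are not connected in the tree.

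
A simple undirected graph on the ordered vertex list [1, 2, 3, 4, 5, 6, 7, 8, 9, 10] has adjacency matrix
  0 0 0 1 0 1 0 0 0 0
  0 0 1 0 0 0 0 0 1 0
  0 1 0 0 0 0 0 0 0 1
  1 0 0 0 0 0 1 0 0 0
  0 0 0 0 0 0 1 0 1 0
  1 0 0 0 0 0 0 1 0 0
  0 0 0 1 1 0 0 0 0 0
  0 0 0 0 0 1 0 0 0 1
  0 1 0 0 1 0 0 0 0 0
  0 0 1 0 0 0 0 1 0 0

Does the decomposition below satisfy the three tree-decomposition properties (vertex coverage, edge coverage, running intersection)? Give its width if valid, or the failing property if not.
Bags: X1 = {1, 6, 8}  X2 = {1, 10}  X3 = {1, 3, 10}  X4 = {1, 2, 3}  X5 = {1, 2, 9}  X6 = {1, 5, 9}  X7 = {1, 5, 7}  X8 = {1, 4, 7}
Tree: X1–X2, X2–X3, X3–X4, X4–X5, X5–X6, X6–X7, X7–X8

No — edge (8,10) lies in no bag.

A tree decomposition must satisfy three properties: every vertex lies in some bag; for every edge, both endpoints lie together in some bag; and for every vertex, the bags containing it form a connected subtree. Here edge (8,10) lies in no bag, so the decomposition is invalid.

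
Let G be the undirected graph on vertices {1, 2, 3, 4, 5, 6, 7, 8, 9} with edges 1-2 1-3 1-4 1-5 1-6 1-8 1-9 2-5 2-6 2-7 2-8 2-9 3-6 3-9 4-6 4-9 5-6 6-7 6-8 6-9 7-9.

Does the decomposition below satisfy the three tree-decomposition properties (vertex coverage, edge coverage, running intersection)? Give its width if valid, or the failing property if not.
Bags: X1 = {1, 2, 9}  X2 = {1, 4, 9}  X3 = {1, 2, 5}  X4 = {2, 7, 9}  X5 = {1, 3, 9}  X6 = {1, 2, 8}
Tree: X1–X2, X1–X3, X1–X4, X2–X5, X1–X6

A tree decomposition must satisfy three properties: every vertex lies in some bag; for every edge, both endpoints lie together in some bag; and for every vertex, the bags containing it form a connected subtree. Here vertex 6 appears in no bag, so the decomposition is invalid.

No — vertex 6 appears in no bag.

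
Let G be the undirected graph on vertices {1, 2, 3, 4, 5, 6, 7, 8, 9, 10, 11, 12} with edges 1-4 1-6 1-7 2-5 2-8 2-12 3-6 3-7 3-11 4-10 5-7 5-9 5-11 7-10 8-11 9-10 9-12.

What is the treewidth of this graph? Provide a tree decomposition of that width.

Each bag holds 4 vertices, so the decomposition has width 3, which upper-bounds the treewidth. For the lower bound: the 4 vertex sets {2,8,12}, {9}, {5}, {3,7,10,11} are disjoint, each induces a connected subgraph, and every pair is joined by at least one edge of G. Contracting each set to a single vertex therefore yields K_{4} as a minor, and since treewidth is minor-monotone, tw(G) ≥ tw(K_{4}) = 3. Hence tw(G) = 3 exactly.

Treewidth 3.
Bags: B1 = {2, 8, 9, 12}  B2 = {2, 5, 8, 9}  B3 = {5, 8, 9, 11}  B4 = {5, 9, 10, 11}  B5 = {5, 7, 10, 11}  B6 = {3, 7, 10, 11}  B7 = {3, 4, 7, 10}  B8 = {1, 3, 4, 7}  B9 = {1, 3, 4, 6}
Tree: B1–B2, B2–B3, B3–B4, B4–B5, B5–B6, B6–B7, B7–B8, B8–B9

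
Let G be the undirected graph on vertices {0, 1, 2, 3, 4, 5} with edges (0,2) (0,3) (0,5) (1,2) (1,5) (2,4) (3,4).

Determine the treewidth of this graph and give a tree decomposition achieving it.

Every bag has size at most 3, so the width is 3 − 1 = 2 and tw(G) ≤ 2. Since 1–5–0–2–1 is a cycle in G, G is not acyclic. Forests are exactly the graphs of treewidth ≤ 1, so tw(G) ≥ 2. Therefore the treewidth is 2.

Treewidth 2.
One optimal decomposition is:
Bags: B1 = {1, 2, 5}  B2 = {0, 2, 5}  B3 = {0, 2, 4}  B4 = {0, 3, 4}
Tree: B1–B2, B2–B3, B3–B4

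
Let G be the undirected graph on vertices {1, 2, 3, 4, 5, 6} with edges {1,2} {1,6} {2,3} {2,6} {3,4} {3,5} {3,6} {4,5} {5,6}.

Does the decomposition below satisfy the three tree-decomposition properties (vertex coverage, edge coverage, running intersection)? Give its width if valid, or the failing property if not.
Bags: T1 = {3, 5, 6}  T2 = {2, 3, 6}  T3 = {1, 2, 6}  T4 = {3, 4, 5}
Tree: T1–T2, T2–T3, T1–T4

Vertex coverage: the bags together contain {1, 2, 3, 4, 5, 6}, the full vertex set. Edge coverage: each edge of G has both endpoints in at least one bag. Running intersection: for every vertex, the bags containing it form a connected subtree. All three properties hold, so this is a valid tree decomposition of width max|bag| − 1 = 2, and hence tw(G) ≤ 2.

Yes; width 2.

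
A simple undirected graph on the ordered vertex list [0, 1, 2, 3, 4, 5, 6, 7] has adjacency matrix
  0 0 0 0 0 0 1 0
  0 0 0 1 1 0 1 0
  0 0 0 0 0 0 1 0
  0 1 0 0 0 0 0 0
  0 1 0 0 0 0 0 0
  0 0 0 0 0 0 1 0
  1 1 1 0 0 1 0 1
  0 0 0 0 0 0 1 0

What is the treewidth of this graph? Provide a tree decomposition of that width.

The largest bag has 2 vertices, giving width 1; this decomposition certifies tw(G) ≤ 1. Any graph with an edge has treewidth ≥ 1, and G has the edge 5–6. Therefore the treewidth is 1.

Treewidth 1.
One such decomposition:
Bags: B1 = {5, 6}  B2 = {1, 6}  B3 = {1, 4}  B4 = {2, 6}  B5 = {6, 7}  B6 = {1, 3}  B7 = {0, 6}
Tree: B1–B2, B2–B3, B1–B4, B1–B5, B2–B6, B4–B7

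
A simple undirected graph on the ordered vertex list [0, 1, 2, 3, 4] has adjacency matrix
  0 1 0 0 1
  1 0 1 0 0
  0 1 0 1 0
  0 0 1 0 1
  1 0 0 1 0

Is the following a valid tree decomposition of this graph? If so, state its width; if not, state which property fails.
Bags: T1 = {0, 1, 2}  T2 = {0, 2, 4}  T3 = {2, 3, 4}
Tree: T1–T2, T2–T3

Vertex coverage: the bags together contain {0, 1, 2, 3, 4}, the full vertex set. Edge coverage: each edge of G has both endpoints in at least one bag. Running intersection: for every vertex, the bags containing it form a connected subtree. All three properties hold, so this is a valid tree decomposition of width max|bag| − 1 = 2, and hence tw(G) ≤ 2.

Yes; width 2.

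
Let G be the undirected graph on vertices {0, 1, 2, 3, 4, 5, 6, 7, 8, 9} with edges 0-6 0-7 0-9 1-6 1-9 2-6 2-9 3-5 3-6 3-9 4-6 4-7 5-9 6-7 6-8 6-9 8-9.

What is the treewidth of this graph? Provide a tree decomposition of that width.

Treewidth 2.
One such decomposition:
Bags: B1 = {1, 6, 9}  B2 = {6, 8, 9}  B3 = {2, 6, 9}  B4 = {3, 6, 9}  B5 = {0, 6, 9}  B6 = {0, 6, 7}  B7 = {3, 5, 9}  B8 = {4, 6, 7}
Tree: B1–B2, B2–B3, B2–B4, B4–B5, B5–B6, B4–B7, B6–B8

Each bag holds 3 vertices, so the decomposition has width 2, which upper-bounds the treewidth. On the other hand G contains the 3-clique {3, 5, 9}. A clique must lie in a single bag of any decomposition, so no decomposition can have width below 2. Combining the bounds, tw(G) = 2.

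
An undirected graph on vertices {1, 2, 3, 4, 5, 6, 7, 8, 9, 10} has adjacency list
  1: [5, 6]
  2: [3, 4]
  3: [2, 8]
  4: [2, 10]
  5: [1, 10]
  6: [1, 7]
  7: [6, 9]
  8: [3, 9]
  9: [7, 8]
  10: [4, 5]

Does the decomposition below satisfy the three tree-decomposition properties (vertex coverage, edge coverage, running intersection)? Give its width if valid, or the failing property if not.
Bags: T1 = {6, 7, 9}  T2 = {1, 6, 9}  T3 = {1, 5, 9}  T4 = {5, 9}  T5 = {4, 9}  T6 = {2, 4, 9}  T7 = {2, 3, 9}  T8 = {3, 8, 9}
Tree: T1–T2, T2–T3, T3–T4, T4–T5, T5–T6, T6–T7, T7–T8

No — vertex 10 appears in no bag.

A tree decomposition must satisfy three properties: every vertex lies in some bag; for every edge, both endpoints lie together in some bag; and for every vertex, the bags containing it form a connected subtree. Here vertex 10 appears in no bag, so the decomposition is invalid.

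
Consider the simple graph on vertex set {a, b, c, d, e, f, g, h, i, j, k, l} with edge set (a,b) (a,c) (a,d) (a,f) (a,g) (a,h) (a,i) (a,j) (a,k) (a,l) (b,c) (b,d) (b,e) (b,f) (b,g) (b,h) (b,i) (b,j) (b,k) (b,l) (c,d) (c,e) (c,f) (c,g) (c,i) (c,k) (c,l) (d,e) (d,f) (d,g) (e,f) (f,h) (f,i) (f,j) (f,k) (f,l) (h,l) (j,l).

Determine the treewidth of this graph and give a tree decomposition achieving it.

Every bag has size at most 5, so the width is 5 − 1 = 4 and tw(G) ≤ 4. For the lower bound, the 5 vertices {a, b, c, d, g} are pairwise adjacent, and any tree decomposition puts a clique entirely inside one bag — forcing width ≥ 4. Hence tw(G) = 4 exactly.

Treewidth 4.
One optimal decomposition is:
Bags: B1 = {a, b, c, f, l}  B2 = {a, b, c, f, i}  B3 = {a, b, c, d, f}  B4 = {a, b, f, h, l}  B5 = {a, b, c, f, k}  B6 = {b, c, d, e, f}  B7 = {a, b, c, d, g}  B8 = {a, b, f, j, l}
Tree: B1–B2, B1–B3, B1–B4, B3–B5, B3–B6, B3–B7, B4–B8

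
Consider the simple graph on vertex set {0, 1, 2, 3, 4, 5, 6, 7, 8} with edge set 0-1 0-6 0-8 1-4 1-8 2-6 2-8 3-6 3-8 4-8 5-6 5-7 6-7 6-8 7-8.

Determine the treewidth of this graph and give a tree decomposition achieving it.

Each bag holds 3 vertices, so the decomposition has width 2, which upper-bounds the treewidth. On the other hand G contains the 3-clique {0, 1, 8}. A clique must lie in a single bag of any decomposition, so no decomposition can have width below 2. Combining the bounds, tw(G) = 2.

Treewidth 2.
One optimal decomposition is:
Bags: B1 = {3, 6, 8}  B2 = {6, 7, 8}  B3 = {0, 6, 8}  B4 = {5, 6, 7}  B5 = {2, 6, 8}  B6 = {0, 1, 8}  B7 = {1, 4, 8}
Tree: B1–B2, B2–B3, B2–B4, B2–B5, B3–B6, B6–B7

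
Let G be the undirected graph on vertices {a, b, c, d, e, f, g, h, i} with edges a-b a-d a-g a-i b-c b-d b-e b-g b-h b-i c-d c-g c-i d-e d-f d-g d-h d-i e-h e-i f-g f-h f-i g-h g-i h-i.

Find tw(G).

4

A width-4 tree decomposition is:
Bags: B1 = {a, b, d, g, i}  B2 = {b, d, g, h, i}  B3 = {b, d, e, h, i}  B4 = {d, f, g, h, i}  B5 = {b, c, d, g, i}
Tree: B1–B2, B2–B3, B2–B4, B1–B5
Every bag has size at most 5, so the width is 5 − 1 = 4 and tw(G) ≤ 4. For the lower bound, the 5 vertices {d, f, g, h, i} are pairwise adjacent, and any tree decomposition puts a clique entirely inside one bag — forcing width ≥ 4. Therefore the treewidth is 4.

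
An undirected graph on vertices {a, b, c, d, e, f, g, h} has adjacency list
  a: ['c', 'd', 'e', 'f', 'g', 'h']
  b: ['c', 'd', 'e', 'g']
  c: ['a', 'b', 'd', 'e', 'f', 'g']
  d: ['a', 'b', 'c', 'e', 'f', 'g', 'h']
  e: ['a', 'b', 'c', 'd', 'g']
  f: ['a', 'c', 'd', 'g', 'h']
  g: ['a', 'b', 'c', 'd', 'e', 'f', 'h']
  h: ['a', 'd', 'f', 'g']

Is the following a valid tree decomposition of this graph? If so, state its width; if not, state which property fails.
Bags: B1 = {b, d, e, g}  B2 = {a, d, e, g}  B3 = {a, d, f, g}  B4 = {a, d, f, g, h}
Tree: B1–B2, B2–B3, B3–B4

A tree decomposition must satisfy three properties: every vertex lies in some bag; for every edge, both endpoints lie together in some bag; and for every vertex, the bags containing it form a connected subtree. Here vertex c appears in no bag, so the decomposition is invalid.

No — vertex c appears in no bag.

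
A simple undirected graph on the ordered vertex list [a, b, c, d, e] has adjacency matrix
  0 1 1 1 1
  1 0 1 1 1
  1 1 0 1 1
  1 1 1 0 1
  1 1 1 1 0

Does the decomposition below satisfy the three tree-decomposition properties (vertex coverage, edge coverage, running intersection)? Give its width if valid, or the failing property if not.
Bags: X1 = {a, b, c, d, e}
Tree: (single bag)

Checking the three conditions: (i) the bags cover all of {a, b, c, d, e}; (ii) for each edge, some bag contains both endpoints; (iii) the bags containing any fixed vertex form a subtree. All hold, so the decomposition is valid with width 5 − 1 = 4.

Yes; width 4.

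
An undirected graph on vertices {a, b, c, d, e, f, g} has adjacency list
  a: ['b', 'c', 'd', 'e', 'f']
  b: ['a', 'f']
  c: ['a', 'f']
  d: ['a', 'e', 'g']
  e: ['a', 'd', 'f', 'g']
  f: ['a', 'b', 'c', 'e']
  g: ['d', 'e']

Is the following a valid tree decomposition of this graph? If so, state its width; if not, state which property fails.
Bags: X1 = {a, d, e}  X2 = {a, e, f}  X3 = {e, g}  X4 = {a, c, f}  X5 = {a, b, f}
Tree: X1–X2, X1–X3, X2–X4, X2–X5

A tree decomposition must satisfy three properties: every vertex lies in some bag; for every edge, both endpoints lie together in some bag; and for every vertex, the bags containing it form a connected subtree. Here edge (d,g) lies in no bag, so the decomposition is invalid.

No — edge (d,g) lies in no bag.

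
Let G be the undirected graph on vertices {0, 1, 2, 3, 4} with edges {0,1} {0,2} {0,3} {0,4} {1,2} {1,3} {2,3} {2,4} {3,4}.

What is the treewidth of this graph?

3

A width-3 tree decomposition is:
Bags: B1 = {0, 2, 3, 4}  B2 = {0, 1, 2, 3}
Tree: B1–B2
Each bag holds 4 vertices, so the decomposition has width 3, which upper-bounds the treewidth. Conversely, {0, 1, 2, 3} is a clique of size 4, and the vertices of any clique must share a bag in every tree decomposition; so some bag has ≥ 4 vertices and tw(G) ≥ 3. The upper and lower bounds meet at 3, so that is the treewidth.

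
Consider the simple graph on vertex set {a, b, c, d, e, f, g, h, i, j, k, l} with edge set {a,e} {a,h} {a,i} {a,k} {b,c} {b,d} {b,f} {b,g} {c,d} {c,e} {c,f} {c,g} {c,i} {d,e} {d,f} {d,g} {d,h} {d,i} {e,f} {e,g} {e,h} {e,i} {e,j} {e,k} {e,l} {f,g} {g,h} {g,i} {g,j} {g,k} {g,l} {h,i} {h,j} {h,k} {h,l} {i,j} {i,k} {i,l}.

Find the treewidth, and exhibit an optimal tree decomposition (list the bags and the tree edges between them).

Treewidth 4.
One optimal decomposition is:
Bags: B1 = {d, e, g, h, i}  B2 = {e, g, h, i, l}  B3 = {c, d, e, g, i}  B4 = {c, d, e, f, g}  B5 = {e, g, h, i, j}  B6 = {e, g, h, i, k}  B7 = {b, c, d, f, g}  B8 = {a, e, h, i, k}
Tree: B1–B2, B1–B3, B3–B4, B1–B5, B5–B6, B4–B7, B6–B8

Each bag holds 5 vertices, so the decomposition has width 4, which upper-bounds the treewidth. On the other hand G contains the 5-clique {c, d, e, f, g}. A clique must lie in a single bag of any decomposition, so no decomposition can have width below 4. Combining the bounds, tw(G) = 4.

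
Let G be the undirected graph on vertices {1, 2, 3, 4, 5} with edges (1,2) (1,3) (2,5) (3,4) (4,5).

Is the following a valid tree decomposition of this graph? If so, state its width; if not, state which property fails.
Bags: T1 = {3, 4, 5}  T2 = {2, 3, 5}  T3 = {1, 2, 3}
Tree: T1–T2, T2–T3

Every vertex of G appears in some bag (union = {1, 2, 3, 4, 5}); every edge is covered by a bag; and for each vertex v the set of bags containing v is connected in the bag tree. The decomposition is therefore valid. The largest bag has 3 vertices, so the width is 2.

Yes; width 2.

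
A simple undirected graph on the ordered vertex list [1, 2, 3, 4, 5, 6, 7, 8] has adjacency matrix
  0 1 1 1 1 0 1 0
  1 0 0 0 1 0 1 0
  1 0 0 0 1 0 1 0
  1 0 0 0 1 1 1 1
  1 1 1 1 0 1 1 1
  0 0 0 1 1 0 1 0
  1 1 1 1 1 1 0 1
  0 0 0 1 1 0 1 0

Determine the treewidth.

A width-3 tree decomposition is:
Bags: B1 = {1, 4, 5, 7}  B2 = {1, 2, 5, 7}  B3 = {4, 5, 6, 7}  B4 = {4, 5, 7, 8}  B5 = {1, 3, 5, 7}
Tree: B1–B2, B1–B3, B3–B4, B1–B5
The largest bag has 4 vertices, giving width 3; this decomposition certifies tw(G) ≤ 3. For the lower bound, the 4 vertices {4, 5, 7, 8} are pairwise adjacent, and any tree decomposition puts a clique entirely inside one bag — forcing width ≥ 3. Therefore the treewidth is 3.

3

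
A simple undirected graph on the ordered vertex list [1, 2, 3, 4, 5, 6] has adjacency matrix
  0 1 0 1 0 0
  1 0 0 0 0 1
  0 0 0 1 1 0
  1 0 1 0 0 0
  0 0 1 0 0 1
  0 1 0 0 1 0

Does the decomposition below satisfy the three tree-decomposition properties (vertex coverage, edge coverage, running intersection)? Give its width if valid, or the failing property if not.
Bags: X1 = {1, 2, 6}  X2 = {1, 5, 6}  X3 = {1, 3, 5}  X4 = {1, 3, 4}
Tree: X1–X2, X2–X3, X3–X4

Checking the three conditions: (i) the bags cover all of {1, 2, 3, 4, 5, 6}; (ii) for each edge, some bag contains both endpoints; (iii) the bags containing any fixed vertex form a subtree. All hold, so the decomposition is valid with width 3 − 1 = 2.

Yes; width 2.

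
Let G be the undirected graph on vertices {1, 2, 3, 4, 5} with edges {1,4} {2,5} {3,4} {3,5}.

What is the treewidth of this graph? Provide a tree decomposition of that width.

Treewidth 1.
One optimal decomposition is:
Bags: B1 = {2, 5}  B2 = {3, 5}  B3 = {3, 4}  B4 = {1, 4}
Tree: B1–B2, B2–B3, B3–B4

Each bag holds 2 vertices, so the decomposition has width 1, which upper-bounds the treewidth. Since G has at least one edge (e.g. 2–5), it is not an edgeless graph, so tw(G) ≥ 1. The upper and lower bounds meet at 1, so that is the treewidth.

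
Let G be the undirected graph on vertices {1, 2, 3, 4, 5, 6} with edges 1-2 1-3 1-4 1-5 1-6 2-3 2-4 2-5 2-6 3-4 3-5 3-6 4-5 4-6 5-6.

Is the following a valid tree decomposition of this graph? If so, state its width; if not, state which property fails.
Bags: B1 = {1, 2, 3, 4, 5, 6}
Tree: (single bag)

Yes; width 5.

Every vertex of G appears in some bag (union = {1, 2, 3, 4, 5, 6}); every edge is covered by a bag; and for each vertex v the set of bags containing v is connected in the bag tree. The decomposition is therefore valid. The largest bag has 6 vertices, so the width is 5.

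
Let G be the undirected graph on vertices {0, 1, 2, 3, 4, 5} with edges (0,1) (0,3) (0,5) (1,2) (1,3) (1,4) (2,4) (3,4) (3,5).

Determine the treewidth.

2

A width-2 tree decomposition is:
Bags: B1 = {1, 2, 4}  B2 = {1, 3, 4}  B3 = {0, 1, 3}  B4 = {0, 3, 5}
Tree: B1–B2, B2–B3, B3–B4
The largest bag has 3 vertices, giving width 2; this decomposition certifies tw(G) ≤ 2. For the lower bound, the 3 vertices {1, 2, 4} are pairwise adjacent, and any tree decomposition puts a clique entirely inside one bag — forcing width ≥ 2. Combining the bounds, tw(G) = 2.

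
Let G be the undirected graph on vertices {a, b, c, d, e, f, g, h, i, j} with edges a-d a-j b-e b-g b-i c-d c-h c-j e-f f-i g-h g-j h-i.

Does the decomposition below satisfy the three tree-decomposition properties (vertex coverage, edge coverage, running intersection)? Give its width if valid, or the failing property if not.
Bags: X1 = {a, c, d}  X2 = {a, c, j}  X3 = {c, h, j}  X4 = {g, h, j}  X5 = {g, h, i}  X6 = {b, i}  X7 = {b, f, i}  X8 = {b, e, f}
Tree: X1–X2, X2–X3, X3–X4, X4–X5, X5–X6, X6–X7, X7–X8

No — edge (g,b) lies in no bag.

A tree decomposition must satisfy three properties: every vertex lies in some bag; for every edge, both endpoints lie together in some bag; and for every vertex, the bags containing it form a connected subtree. Here edge (g,b) lies in no bag, so the decomposition is invalid.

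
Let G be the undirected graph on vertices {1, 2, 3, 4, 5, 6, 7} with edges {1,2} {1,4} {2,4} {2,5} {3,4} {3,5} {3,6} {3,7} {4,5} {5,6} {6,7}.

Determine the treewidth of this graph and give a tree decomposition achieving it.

Treewidth 2.
One optimal decomposition is:
Bags: B1 = {3, 5, 6}  B2 = {3, 4, 5}  B3 = {3, 6, 7}  B4 = {2, 4, 5}  B5 = {1, 2, 4}
Tree: B1–B2, B1–B3, B2–B4, B4–B5

The largest bag has 3 vertices, giving width 2; this decomposition certifies tw(G) ≤ 2. Conversely, {1, 2, 4} is a clique of size 3, and the vertices of any clique must share a bag in every tree decomposition; so some bag has ≥ 3 vertices and tw(G) ≥ 2. Hence tw(G) = 2 exactly.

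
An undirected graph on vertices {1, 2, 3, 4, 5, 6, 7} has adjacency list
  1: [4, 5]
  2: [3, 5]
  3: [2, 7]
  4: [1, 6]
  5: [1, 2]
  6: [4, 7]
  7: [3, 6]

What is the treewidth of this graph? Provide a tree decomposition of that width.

Treewidth 2.
One such decomposition:
Bags: B1 = {1, 4, 5}  B2 = {2, 4, 5}  B3 = {2, 3, 4}  B4 = {3, 4, 7}  B5 = {4, 6, 7}
Tree: B1–B2, B2–B3, B3–B4, B4–B5

Every bag has size at most 3, so the width is 3 − 1 = 2 and tw(G) ≤ 2. For the lower bound, G contains the cycle 4–1–5–2–3–7–6–4, so G is not a forest; only forests have treewidth ≤ 1, hence tw(G) ≥ 2. Combining the bounds, tw(G) = 2.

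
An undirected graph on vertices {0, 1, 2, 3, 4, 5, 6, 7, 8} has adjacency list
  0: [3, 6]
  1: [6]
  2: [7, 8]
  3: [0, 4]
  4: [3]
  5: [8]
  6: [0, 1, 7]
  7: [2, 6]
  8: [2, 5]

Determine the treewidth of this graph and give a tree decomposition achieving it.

Treewidth 1.
One such decomposition:
Bags: B1 = {2, 8}  B2 = {2, 7}  B3 = {6, 7}  B4 = {1, 6}  B5 = {0, 6}  B6 = {0, 3}  B7 = {5, 8}  B8 = {3, 4}
Tree: B1–B2, B2–B3, B3–B4, B3–B5, B5–B6, B1–B7, B6–B8

The largest bag has 2 vertices, giving width 1; this decomposition certifies tw(G) ≤ 1. Any graph with an edge has treewidth ≥ 1, and G has the edge 8–2. Therefore the treewidth is 1.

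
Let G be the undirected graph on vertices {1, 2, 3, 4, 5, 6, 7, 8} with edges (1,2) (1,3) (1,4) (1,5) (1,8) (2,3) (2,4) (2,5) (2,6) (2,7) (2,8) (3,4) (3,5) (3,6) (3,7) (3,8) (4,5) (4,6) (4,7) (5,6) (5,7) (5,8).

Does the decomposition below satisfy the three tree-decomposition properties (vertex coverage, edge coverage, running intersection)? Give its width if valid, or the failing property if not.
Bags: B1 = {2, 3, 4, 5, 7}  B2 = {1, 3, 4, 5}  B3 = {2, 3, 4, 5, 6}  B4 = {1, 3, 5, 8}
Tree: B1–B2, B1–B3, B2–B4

No — edge (2,1) lies in no bag.

A tree decomposition must satisfy three properties: every vertex lies in some bag; for every edge, both endpoints lie together in some bag; and for every vertex, the bags containing it form a connected subtree. Here edge (2,1) lies in no bag, so the decomposition is invalid.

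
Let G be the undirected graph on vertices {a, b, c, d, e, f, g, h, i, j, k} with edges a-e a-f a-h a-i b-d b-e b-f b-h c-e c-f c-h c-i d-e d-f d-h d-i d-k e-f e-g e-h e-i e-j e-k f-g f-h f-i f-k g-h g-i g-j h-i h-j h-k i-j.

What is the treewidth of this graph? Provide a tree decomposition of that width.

Each bag holds 5 vertices, so the decomposition has width 4, which upper-bounds the treewidth. On the other hand G contains the 5-clique {e, g, h, i, j}. A clique must lie in a single bag of any decomposition, so no decomposition can have width below 4. Therefore the treewidth is 4.

Treewidth 4.
One optimal decomposition is:
Bags: B1 = {c, e, f, h, i}  B2 = {a, e, f, h, i}  B3 = {d, e, f, h, i}  B4 = {d, e, f, h, k}  B5 = {e, f, g, h, i}  B6 = {e, g, h, i, j}  B7 = {b, d, e, f, h}
Tree: B1–B2, B2–B3, B3–B4, B3–B5, B5–B6, B4–B7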